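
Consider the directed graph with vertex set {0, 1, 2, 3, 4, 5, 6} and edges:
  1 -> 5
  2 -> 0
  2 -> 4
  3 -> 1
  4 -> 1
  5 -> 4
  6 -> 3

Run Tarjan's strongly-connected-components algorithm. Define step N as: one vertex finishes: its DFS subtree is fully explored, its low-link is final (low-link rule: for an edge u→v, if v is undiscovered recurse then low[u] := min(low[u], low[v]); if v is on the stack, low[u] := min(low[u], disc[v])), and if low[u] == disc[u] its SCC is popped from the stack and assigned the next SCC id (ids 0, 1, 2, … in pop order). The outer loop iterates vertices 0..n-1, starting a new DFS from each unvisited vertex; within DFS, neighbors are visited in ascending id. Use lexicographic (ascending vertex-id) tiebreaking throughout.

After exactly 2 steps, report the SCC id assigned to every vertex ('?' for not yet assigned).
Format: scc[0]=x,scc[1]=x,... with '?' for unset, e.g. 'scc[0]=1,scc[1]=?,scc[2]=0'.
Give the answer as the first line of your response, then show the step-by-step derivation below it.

scc[0]=0,scc[1]=?,scc[2]=?,scc[3]=?,scc[4]=?,scc[5]=?,scc[6]=?

step 1: low=(low[0]=0,low[1]=?,low[2]=?,low[3]=?,low[4]=?,low[5]=?,low[6]=?); scc=(scc[0]=0,scc[1]=?,scc[2]=?,scc[3]=?,scc[4]=?,scc[5]=?,scc[6]=?)
step 2: low=(low[0]=0,low[1]=1,low[2]=?,low[3]=?,low[4]=1,low[5]=2,low[6]=?); scc=(scc[0]=0,scc[1]=?,scc[2]=?,scc[3]=?,scc[4]=?,scc[5]=?,scc[6]=?)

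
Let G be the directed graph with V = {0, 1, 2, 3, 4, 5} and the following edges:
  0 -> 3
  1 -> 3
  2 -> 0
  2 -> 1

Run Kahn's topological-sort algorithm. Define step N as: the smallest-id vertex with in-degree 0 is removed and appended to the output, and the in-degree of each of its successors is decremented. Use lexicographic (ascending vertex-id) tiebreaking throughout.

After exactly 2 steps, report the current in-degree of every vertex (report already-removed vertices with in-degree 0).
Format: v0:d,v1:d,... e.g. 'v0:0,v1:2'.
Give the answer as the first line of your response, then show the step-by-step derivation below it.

v0:0,v1:0,v2:0,v3:1,v4:0,v5:0

step 1: output 2; order=[2]; indeg=(0,0,0,2,0,0)
step 2: output 0; order=[2,0]; indeg=(0,0,0,1,0,0)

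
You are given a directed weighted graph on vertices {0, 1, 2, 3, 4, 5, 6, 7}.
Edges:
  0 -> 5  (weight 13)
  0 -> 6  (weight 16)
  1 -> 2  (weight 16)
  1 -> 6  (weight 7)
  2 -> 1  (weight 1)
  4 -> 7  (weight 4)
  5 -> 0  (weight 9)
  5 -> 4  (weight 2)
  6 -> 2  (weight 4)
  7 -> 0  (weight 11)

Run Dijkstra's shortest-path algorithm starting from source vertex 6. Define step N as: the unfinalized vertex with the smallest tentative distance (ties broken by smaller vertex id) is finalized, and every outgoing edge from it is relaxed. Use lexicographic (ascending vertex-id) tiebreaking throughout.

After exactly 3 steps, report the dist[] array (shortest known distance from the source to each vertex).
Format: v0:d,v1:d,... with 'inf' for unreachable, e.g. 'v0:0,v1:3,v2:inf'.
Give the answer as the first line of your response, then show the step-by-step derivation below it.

v0:inf,v1:5,v2:4,v3:inf,v4:inf,v5:inf,v6:0,v7:inf

step 1: dist = v0:inf,v1:inf,v2:4,v3:inf,v4:inf,v5:inf,v6:0,v7:inf
step 2: dist = v0:inf,v1:5,v2:4,v3:inf,v4:inf,v5:inf,v6:0,v7:inf
step 3: dist = v0:inf,v1:5,v2:4,v3:inf,v4:inf,v5:inf,v6:0,v7:inf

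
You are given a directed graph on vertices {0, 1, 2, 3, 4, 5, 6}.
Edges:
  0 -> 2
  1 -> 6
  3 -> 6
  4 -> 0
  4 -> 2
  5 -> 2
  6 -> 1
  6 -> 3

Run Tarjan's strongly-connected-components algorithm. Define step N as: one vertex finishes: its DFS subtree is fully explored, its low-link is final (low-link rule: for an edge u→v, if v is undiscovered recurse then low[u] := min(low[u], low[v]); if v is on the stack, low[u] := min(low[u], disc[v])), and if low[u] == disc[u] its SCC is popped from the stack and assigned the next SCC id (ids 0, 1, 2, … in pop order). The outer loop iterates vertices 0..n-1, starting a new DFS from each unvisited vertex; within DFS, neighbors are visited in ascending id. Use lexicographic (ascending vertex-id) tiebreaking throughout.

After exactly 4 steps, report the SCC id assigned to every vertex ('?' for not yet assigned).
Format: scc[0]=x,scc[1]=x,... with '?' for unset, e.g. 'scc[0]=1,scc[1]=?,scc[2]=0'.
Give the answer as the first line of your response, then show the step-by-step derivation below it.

scc[0]=1,scc[1]=?,scc[2]=0,scc[3]=?,scc[4]=?,scc[5]=?,scc[6]=?

step 1: low=(low[0]=0,low[1]=?,low[2]=1,low[3]=?,low[4]=?,low[5]=?,low[6]=?); scc=(scc[0]=?,scc[1]=?,scc[2]=0,scc[3]=?,scc[4]=?,scc[5]=?,scc[6]=?)
step 2: low=(low[0]=0,low[1]=?,low[2]=1,low[3]=?,low[4]=?,low[5]=?,low[6]=?); scc=(scc[0]=1,scc[1]=?,scc[2]=0,scc[3]=?,scc[4]=?,scc[5]=?,scc[6]=?)
step 3: low=(low[0]=0,low[1]=2,low[2]=1,low[3]=3,low[4]=?,low[5]=?,low[6]=2); scc=(scc[0]=1,scc[1]=?,scc[2]=0,scc[3]=?,scc[4]=?,scc[5]=?,scc[6]=?)
step 4: low=(low[0]=0,low[1]=2,low[2]=1,low[3]=3,low[4]=?,low[5]=?,low[6]=2); scc=(scc[0]=1,scc[1]=?,scc[2]=0,scc[3]=?,scc[4]=?,scc[5]=?,scc[6]=?)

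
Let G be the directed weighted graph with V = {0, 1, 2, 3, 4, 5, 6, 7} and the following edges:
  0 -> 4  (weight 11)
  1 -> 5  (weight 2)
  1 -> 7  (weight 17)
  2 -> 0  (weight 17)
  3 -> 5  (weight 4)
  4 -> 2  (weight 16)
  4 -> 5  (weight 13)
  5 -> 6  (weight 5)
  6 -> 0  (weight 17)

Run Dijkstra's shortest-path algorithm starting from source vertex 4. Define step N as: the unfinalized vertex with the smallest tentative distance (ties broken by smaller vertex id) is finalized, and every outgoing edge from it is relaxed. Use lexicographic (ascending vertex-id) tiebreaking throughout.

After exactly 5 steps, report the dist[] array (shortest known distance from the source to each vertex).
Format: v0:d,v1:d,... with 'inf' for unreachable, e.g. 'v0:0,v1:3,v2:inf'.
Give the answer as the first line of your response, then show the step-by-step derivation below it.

v0:33,v1:inf,v2:16,v3:inf,v4:0,v5:13,v6:18,v7:inf

step 1: dist = v0:inf,v1:inf,v2:16,v3:inf,v4:0,v5:13,v6:inf,v7:inf
step 2: dist = v0:inf,v1:inf,v2:16,v3:inf,v4:0,v5:13,v6:18,v7:inf
step 3: dist = v0:33,v1:inf,v2:16,v3:inf,v4:0,v5:13,v6:18,v7:inf
step 4: dist = v0:33,v1:inf,v2:16,v3:inf,v4:0,v5:13,v6:18,v7:inf
step 5: dist = v0:33,v1:inf,v2:16,v3:inf,v4:0,v5:13,v6:18,v7:inf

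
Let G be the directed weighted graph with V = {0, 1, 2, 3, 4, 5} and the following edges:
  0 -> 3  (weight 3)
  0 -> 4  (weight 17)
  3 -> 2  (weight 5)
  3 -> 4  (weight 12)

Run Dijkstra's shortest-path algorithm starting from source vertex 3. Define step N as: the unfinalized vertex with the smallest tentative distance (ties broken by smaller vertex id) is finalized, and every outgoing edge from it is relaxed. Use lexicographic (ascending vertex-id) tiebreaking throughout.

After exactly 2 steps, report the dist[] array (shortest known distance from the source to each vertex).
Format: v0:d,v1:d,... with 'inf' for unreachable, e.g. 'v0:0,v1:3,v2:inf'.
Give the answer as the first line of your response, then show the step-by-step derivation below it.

v0:inf,v1:inf,v2:5,v3:0,v4:12,v5:inf

step 1: dist = v0:inf,v1:inf,v2:5,v3:0,v4:12,v5:inf
step 2: dist = v0:inf,v1:inf,v2:5,v3:0,v4:12,v5:inf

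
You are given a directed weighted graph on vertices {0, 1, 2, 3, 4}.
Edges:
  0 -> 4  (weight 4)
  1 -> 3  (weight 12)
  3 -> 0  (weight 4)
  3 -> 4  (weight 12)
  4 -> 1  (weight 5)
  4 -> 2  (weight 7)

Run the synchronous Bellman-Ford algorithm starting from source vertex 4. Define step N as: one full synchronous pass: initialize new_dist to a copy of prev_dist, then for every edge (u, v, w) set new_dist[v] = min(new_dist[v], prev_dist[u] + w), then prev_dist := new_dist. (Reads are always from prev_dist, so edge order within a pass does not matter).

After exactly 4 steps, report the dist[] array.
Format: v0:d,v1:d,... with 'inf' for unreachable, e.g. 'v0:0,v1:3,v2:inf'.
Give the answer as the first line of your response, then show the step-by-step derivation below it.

v0:21,v1:5,v2:7,v3:17,v4:0

step 1: dist = v0:inf,v1:5,v2:7,v3:inf,v4:0
step 2: dist = v0:inf,v1:5,v2:7,v3:17,v4:0
step 3: dist = v0:21,v1:5,v2:7,v3:17,v4:0
step 4: dist = v0:21,v1:5,v2:7,v3:17,v4:0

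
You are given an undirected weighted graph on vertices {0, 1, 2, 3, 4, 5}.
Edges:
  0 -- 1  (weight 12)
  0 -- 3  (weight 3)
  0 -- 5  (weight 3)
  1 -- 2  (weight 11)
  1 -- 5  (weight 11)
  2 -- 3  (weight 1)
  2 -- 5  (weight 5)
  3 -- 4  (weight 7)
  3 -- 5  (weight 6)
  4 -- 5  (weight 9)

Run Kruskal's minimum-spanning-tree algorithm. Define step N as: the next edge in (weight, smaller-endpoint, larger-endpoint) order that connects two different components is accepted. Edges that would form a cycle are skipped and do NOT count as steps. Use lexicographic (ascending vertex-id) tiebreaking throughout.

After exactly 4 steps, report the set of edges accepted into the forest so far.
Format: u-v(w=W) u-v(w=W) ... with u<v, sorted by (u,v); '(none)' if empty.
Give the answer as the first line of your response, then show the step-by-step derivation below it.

0-3(w=3) 0-5(w=3) 2-3(w=1) 3-4(w=7)

step 1: add edge 2-3 (w=1); MST = {2-3(w=1)}
step 2: add edge 0-3 (w=3); MST = {0-3(w=3) 2-3(w=1)}
step 3: add edge 0-5 (w=3); MST = {0-3(w=3) 0-5(w=3) 2-3(w=1)}
step 4: add edge 3-4 (w=7); MST = {0-3(w=3) 0-5(w=3) 2-3(w=1) 3-4(w=7)}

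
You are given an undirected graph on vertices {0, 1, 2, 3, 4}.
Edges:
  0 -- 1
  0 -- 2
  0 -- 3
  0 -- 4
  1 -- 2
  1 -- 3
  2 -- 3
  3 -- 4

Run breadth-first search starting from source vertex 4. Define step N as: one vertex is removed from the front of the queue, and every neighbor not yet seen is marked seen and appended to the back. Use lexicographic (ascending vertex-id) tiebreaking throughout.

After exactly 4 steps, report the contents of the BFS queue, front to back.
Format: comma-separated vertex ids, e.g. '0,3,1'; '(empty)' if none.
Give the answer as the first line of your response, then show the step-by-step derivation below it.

2

step 1: dequeue 4; queue=[0,3]; order=4
step 2: dequeue 0; queue=[3,1,2]; order=4,0
step 3: dequeue 3; queue=[1,2]; order=4,0,3
step 4: dequeue 1; queue=[2]; order=4,0,3,1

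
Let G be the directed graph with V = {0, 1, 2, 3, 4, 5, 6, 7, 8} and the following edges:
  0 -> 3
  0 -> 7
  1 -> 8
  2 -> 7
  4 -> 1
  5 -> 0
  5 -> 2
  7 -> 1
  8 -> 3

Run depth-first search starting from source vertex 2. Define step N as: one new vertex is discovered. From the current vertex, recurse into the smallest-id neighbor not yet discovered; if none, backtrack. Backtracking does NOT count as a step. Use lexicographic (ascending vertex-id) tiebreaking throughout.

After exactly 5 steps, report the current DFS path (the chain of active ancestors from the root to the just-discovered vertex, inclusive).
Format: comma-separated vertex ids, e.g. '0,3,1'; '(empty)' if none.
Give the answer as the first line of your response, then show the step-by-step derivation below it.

2,7,1,8,3

step 1: discover 2; path=2; order=2
step 2: discover 7; path=2>7; order=2,7
step 3: discover 1; path=2>7>1; order=2,7,1
step 4: discover 8; path=2>7>1>8; order=2,7,1,8
step 5: discover 3; path=2>7>1>8>3; order=2,7,1,8,3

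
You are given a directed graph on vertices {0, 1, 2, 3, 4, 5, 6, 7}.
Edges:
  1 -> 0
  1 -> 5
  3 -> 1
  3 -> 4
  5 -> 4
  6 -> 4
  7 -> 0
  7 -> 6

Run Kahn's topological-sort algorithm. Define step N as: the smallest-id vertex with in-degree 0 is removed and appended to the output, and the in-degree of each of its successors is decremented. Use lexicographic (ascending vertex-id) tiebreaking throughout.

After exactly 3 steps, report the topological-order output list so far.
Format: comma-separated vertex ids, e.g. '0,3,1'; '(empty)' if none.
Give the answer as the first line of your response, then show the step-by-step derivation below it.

2,3,1

step 1: output 2; order=[2]; indeg=(2,1,0,0,3,1,1,0)
step 2: output 3; order=[2,3]; indeg=(2,0,0,0,2,1,1,0)
step 3: output 1; order=[2,3,1]; indeg=(1,0,0,0,2,0,1,0)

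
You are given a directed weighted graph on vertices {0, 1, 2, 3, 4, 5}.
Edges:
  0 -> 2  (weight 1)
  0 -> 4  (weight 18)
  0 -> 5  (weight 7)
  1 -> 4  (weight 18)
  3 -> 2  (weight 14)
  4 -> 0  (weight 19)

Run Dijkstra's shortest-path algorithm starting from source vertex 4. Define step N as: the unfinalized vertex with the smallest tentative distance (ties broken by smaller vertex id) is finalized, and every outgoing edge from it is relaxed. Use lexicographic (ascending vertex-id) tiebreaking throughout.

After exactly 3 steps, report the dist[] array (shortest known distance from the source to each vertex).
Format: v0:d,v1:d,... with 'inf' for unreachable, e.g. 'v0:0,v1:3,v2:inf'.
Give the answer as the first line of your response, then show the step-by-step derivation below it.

v0:19,v1:inf,v2:20,v3:inf,v4:0,v5:26

step 1: dist = v0:19,v1:inf,v2:inf,v3:inf,v4:0,v5:inf
step 2: dist = v0:19,v1:inf,v2:20,v3:inf,v4:0,v5:26
step 3: dist = v0:19,v1:inf,v2:20,v3:inf,v4:0,v5:26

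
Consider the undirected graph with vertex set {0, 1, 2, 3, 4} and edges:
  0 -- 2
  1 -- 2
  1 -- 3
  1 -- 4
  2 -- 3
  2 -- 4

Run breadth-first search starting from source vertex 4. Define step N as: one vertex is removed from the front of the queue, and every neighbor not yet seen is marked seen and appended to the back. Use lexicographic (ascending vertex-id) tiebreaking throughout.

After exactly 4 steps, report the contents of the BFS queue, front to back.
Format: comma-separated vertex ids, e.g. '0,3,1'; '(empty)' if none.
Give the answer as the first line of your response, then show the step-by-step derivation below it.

0

step 1: dequeue 4; queue=[1,2]; order=4
step 2: dequeue 1; queue=[2,3]; order=4,1
step 3: dequeue 2; queue=[3,0]; order=4,1,2
step 4: dequeue 3; queue=[0]; order=4,1,2,3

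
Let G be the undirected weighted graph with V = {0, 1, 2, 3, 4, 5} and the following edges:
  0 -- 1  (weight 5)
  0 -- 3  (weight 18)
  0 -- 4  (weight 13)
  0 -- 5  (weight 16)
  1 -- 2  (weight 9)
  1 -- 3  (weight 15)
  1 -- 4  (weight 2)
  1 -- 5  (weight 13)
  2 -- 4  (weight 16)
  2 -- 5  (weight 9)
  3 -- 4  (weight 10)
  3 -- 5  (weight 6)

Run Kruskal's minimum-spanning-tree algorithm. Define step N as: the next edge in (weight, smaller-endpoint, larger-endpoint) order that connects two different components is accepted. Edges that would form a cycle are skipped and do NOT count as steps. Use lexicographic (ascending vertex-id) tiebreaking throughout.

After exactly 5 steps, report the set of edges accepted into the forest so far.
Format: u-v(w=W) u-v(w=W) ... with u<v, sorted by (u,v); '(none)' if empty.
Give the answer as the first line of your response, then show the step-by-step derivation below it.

0-1(w=5) 1-2(w=9) 1-4(w=2) 2-5(w=9) 3-5(w=6)

step 1: add edge 1-4 (w=2); MST = {1-4(w=2)}
step 2: add edge 0-1 (w=5); MST = {0-1(w=5) 1-4(w=2)}
step 3: add edge 3-5 (w=6); MST = {0-1(w=5) 1-4(w=2) 3-5(w=6)}
step 4: add edge 1-2 (w=9); MST = {0-1(w=5) 1-2(w=9) 1-4(w=2) 3-5(w=6)}
step 5: add edge 2-5 (w=9); MST = {0-1(w=5) 1-2(w=9) 1-4(w=2) 2-5(w=9) 3-5(w=6)}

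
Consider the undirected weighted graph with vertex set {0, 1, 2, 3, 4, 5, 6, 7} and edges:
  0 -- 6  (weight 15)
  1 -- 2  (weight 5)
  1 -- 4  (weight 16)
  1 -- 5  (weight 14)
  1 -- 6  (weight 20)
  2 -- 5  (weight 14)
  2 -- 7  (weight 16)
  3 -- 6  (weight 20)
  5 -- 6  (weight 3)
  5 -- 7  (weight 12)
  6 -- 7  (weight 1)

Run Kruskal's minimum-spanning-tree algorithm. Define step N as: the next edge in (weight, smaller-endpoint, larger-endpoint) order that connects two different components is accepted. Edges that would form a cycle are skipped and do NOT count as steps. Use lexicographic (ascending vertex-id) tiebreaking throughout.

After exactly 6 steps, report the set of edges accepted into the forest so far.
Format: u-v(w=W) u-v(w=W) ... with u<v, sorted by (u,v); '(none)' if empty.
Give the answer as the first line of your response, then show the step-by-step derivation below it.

0-6(w=15) 1-2(w=5) 1-4(w=16) 1-5(w=14) 5-6(w=3) 6-7(w=1)

step 1: add edge 6-7 (w=1); MST = {6-7(w=1)}
step 2: add edge 5-6 (w=3); MST = {5-6(w=3) 6-7(w=1)}
step 3: add edge 1-2 (w=5); MST = {1-2(w=5) 5-6(w=3) 6-7(w=1)}
step 4: add edge 1-5 (w=14); MST = {1-2(w=5) 1-5(w=14) 5-6(w=3) 6-7(w=1)}
step 5: add edge 0-6 (w=15); MST = {0-6(w=15) 1-2(w=5) 1-5(w=14) 5-6(w=3) 6-7(w=1)}
step 6: add edge 1-4 (w=16); MST = {0-6(w=15) 1-2(w=5) 1-4(w=16) 1-5(w=14) 5-6(w=3) 6-7(w=1)}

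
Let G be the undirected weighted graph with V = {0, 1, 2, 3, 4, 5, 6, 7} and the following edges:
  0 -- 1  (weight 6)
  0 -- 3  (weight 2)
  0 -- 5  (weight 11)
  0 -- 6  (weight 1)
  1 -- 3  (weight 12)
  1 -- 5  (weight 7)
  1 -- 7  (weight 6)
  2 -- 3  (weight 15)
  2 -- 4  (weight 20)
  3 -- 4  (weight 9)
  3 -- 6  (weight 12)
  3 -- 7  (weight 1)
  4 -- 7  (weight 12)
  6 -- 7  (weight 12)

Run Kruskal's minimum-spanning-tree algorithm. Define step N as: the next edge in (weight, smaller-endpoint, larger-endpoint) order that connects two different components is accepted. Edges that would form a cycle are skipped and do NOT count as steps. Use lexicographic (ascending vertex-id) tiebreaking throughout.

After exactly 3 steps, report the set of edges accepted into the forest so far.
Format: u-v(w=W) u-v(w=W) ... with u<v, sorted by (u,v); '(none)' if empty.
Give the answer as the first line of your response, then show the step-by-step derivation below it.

0-3(w=2) 0-6(w=1) 3-7(w=1)

step 1: add edge 0-6 (w=1); MST = {0-6(w=1)}
step 2: add edge 3-7 (w=1); MST = {0-6(w=1) 3-7(w=1)}
step 3: add edge 0-3 (w=2); MST = {0-3(w=2) 0-6(w=1) 3-7(w=1)}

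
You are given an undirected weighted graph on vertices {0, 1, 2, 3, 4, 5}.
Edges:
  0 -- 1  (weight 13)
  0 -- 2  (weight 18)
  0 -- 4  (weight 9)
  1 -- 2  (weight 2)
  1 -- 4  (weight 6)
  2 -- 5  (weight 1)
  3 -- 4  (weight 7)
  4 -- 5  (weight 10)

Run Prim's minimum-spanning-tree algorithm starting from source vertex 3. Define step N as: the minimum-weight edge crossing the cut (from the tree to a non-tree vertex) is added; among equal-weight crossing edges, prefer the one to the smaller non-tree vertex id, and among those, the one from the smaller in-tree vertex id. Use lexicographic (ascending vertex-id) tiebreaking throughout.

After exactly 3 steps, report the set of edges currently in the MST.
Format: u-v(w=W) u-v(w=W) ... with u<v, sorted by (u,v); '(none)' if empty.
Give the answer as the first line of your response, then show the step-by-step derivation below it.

1-2(w=2) 1-4(w=6) 3-4(w=7)

step 1: add edge 3-4 (w=7); MST = {3-4(w=7)}
step 2: add edge 1-4 (w=6); MST = {1-4(w=6) 3-4(w=7)}
step 3: add edge 1-2 (w=2); MST = {1-2(w=2) 1-4(w=6) 3-4(w=7)}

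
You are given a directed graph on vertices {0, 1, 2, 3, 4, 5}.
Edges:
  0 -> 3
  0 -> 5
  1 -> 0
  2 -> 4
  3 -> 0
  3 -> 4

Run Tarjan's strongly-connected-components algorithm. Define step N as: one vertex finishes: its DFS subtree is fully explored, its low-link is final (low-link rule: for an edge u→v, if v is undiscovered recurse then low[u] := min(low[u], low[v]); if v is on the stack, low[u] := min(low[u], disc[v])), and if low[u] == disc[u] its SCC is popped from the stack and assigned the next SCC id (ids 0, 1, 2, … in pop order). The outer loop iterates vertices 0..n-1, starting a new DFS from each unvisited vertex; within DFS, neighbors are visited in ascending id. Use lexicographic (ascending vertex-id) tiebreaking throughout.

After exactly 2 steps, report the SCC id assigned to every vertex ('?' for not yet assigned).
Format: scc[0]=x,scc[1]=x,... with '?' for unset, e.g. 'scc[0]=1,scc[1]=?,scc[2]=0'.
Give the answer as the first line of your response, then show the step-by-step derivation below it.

scc[0]=?,scc[1]=?,scc[2]=?,scc[3]=?,scc[4]=0,scc[5]=?

step 1: low=(low[0]=0,low[1]=?,low[2]=?,low[3]=0,low[4]=2,low[5]=?); scc=(scc[0]=?,scc[1]=?,scc[2]=?,scc[3]=?,scc[4]=0,scc[5]=?)
step 2: low=(low[0]=0,low[1]=?,low[2]=?,low[3]=0,low[4]=2,low[5]=?); scc=(scc[0]=?,scc[1]=?,scc[2]=?,scc[3]=?,scc[4]=0,scc[5]=?)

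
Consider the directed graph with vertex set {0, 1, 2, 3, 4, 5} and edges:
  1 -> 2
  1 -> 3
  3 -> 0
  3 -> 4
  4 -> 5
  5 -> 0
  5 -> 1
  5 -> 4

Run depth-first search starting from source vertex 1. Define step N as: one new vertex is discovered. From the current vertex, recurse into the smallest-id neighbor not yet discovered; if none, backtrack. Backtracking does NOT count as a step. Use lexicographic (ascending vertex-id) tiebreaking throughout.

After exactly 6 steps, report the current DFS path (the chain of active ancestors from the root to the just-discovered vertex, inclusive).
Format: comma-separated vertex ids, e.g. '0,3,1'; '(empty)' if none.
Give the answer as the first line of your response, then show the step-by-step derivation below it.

1,3,4,5

step 1: discover 1; path=1; order=1
step 2: discover 2; path=1>2; order=1,2
step 3: discover 3; path=1>3; order=1,2,3
step 4: discover 0; path=1>3>0; order=1,2,3,0
step 5: discover 4; path=1>3>4; order=1,2,3,0,4
step 6: discover 5; path=1>3>4>5; order=1,2,3,0,4,5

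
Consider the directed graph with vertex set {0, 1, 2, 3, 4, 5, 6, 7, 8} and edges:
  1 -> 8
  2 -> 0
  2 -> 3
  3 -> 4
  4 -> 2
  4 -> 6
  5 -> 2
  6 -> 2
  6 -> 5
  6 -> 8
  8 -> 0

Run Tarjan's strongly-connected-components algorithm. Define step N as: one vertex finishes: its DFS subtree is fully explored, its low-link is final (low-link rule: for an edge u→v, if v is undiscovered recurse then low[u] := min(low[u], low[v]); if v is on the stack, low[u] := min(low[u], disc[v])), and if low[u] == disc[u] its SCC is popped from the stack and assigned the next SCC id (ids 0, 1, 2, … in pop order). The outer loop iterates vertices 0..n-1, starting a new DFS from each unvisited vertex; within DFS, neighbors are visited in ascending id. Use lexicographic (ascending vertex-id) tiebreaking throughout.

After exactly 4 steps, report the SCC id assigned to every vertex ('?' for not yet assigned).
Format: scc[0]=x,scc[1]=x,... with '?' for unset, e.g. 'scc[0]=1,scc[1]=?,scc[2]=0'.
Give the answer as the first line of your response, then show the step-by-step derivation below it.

scc[0]=0,scc[1]=2,scc[2]=?,scc[3]=?,scc[4]=?,scc[5]=?,scc[6]=?,scc[7]=?,scc[8]=1

step 1: low=(low[0]=0,low[1]=?,low[2]=?,low[3]=?,low[4]=?,low[5]=?,low[6]=?,low[7]=?,low[8]=?); scc=(scc[0]=0,scc[1]=?,scc[2]=?,scc[3]=?,scc[4]=?,scc[5]=?,scc[6]=?,scc[7]=?,scc[8]=?)
step 2: low=(low[0]=0,low[1]=1,low[2]=?,low[3]=?,low[4]=?,low[5]=?,low[6]=?,low[7]=?,low[8]=2); scc=(scc[0]=0,scc[1]=?,scc[2]=?,scc[3]=?,scc[4]=?,scc[5]=?,scc[6]=?,scc[7]=?,scc[8]=1)
step 3: low=(low[0]=0,low[1]=1,low[2]=?,low[3]=?,low[4]=?,low[5]=?,low[6]=?,low[7]=?,low[8]=2); scc=(scc[0]=0,scc[1]=2,scc[2]=?,scc[3]=?,scc[4]=?,scc[5]=?,scc[6]=?,scc[7]=?,scc[8]=1)
step 4: low=(low[0]=0,low[1]=1,low[2]=3,low[3]=4,low[4]=3,low[5]=3,low[6]=3,low[7]=?,low[8]=2); scc=(scc[0]=0,scc[1]=2,scc[2]=?,scc[3]=?,scc[4]=?,scc[5]=?,scc[6]=?,scc[7]=?,scc[8]=1)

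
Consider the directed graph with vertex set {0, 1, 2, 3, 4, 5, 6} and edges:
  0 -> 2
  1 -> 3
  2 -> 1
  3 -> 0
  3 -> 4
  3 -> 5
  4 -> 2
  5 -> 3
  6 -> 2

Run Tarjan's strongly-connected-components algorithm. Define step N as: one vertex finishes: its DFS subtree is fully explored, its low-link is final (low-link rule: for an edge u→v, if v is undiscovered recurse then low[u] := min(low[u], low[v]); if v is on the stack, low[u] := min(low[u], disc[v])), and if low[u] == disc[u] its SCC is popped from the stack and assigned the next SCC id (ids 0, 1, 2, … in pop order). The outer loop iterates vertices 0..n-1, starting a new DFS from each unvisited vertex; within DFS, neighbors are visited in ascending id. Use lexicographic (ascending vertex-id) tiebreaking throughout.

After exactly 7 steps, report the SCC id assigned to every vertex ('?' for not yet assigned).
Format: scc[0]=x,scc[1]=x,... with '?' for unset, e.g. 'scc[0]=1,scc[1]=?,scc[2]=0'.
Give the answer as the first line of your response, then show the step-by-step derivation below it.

scc[0]=0,scc[1]=0,scc[2]=0,scc[3]=0,scc[4]=0,scc[5]=0,scc[6]=1

step 1: low=(low[0]=0,low[1]=2,low[2]=1,low[3]=0,low[4]=1,low[5]=?,low[6]=?); scc=(scc[0]=?,scc[1]=?,scc[2]=?,scc[3]=?,scc[4]=?,scc[5]=?,scc[6]=?)
step 2: low=(low[0]=0,low[1]=2,low[2]=1,low[3]=0,low[4]=1,low[5]=3,low[6]=?); scc=(scc[0]=?,scc[1]=?,scc[2]=?,scc[3]=?,scc[4]=?,scc[5]=?,scc[6]=?)
step 3: low=(low[0]=0,low[1]=2,low[2]=1,low[3]=0,low[4]=1,low[5]=3,low[6]=?); scc=(scc[0]=?,scc[1]=?,scc[2]=?,scc[3]=?,scc[4]=?,scc[5]=?,scc[6]=?)
step 4: low=(low[0]=0,low[1]=0,low[2]=1,low[3]=0,low[4]=1,low[5]=3,low[6]=?); scc=(scc[0]=?,scc[1]=?,scc[2]=?,scc[3]=?,scc[4]=?,scc[5]=?,scc[6]=?)
step 5: low=(low[0]=0,low[1]=0,low[2]=0,low[3]=0,low[4]=1,low[5]=3,low[6]=?); scc=(scc[0]=?,scc[1]=?,scc[2]=?,scc[3]=?,scc[4]=?,scc[5]=?,scc[6]=?)
step 6: low=(low[0]=0,low[1]=0,low[2]=0,low[3]=0,low[4]=1,low[5]=3,low[6]=?); scc=(scc[0]=0,scc[1]=0,scc[2]=0,scc[3]=0,scc[4]=0,scc[5]=0,scc[6]=?)
step 7: low=(low[0]=0,low[1]=0,low[2]=0,low[3]=0,low[4]=1,low[5]=3,low[6]=6); scc=(scc[0]=0,scc[1]=0,scc[2]=0,scc[3]=0,scc[4]=0,scc[5]=0,scc[6]=1)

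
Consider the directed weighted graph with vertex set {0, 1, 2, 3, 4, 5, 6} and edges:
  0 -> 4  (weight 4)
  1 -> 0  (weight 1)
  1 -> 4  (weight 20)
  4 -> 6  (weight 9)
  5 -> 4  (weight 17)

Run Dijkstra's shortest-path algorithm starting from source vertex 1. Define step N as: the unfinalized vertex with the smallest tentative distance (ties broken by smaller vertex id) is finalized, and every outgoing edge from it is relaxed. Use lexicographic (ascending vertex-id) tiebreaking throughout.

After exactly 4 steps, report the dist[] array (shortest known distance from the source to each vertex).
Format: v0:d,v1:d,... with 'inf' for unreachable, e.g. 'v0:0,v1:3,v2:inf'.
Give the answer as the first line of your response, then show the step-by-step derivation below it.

v0:1,v1:0,v2:inf,v3:inf,v4:5,v5:inf,v6:14

step 1: dist = v0:1,v1:0,v2:inf,v3:inf,v4:20,v5:inf,v6:inf
step 2: dist = v0:1,v1:0,v2:inf,v3:inf,v4:5,v5:inf,v6:inf
step 3: dist = v0:1,v1:0,v2:inf,v3:inf,v4:5,v5:inf,v6:14
step 4: dist = v0:1,v1:0,v2:inf,v3:inf,v4:5,v5:inf,v6:14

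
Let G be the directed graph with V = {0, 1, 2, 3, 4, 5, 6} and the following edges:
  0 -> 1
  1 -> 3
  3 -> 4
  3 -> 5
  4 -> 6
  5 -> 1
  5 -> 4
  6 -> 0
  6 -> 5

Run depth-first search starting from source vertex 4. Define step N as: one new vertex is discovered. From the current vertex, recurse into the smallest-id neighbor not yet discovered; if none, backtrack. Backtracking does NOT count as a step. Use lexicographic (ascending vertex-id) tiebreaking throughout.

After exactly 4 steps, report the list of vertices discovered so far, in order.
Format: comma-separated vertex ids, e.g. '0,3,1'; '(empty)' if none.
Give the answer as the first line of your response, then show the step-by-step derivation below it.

4,6,0,1

step 1: discover 4; path=4; order=4
step 2: discover 6; path=4>6; order=4,6
step 3: discover 0; path=4>6>0; order=4,6,0
step 4: discover 1; path=4>6>0>1; order=4,6,0,1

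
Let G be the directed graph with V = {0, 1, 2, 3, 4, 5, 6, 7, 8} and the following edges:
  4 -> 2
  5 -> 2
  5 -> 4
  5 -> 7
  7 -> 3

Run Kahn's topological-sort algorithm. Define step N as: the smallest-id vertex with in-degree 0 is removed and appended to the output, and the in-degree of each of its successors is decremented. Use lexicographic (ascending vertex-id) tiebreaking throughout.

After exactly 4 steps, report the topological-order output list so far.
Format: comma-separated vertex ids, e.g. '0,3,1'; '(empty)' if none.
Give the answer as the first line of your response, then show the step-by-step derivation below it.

0,1,5,4

step 1: output 0; order=[0]; indeg=(0,0,2,1,1,0,0,1,0)
step 2: output 1; order=[0,1]; indeg=(0,0,2,1,1,0,0,1,0)
step 3: output 5; order=[0,1,5]; indeg=(0,0,1,1,0,0,0,0,0)
step 4: output 4; order=[0,1,5,4]; indeg=(0,0,0,1,0,0,0,0,0)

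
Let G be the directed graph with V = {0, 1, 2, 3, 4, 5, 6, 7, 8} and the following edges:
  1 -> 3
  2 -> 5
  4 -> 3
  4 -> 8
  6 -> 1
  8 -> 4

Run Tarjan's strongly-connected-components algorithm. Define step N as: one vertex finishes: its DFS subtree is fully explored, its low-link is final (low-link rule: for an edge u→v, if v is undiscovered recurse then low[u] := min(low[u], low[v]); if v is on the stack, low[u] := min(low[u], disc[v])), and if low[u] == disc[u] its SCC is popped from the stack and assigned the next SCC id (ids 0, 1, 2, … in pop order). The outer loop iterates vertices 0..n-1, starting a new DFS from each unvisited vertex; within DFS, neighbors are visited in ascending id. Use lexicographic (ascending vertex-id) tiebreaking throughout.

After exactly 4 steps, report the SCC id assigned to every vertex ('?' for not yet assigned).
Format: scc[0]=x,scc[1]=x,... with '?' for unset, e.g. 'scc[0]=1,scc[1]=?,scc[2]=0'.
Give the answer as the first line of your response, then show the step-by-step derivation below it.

scc[0]=0,scc[1]=2,scc[2]=?,scc[3]=1,scc[4]=?,scc[5]=3,scc[6]=?,scc[7]=?,scc[8]=?

step 1: low=(low[0]=0,low[1]=?,low[2]=?,low[3]=?,low[4]=?,low[5]=?,low[6]=?,low[7]=?,low[8]=?); scc=(scc[0]=0,scc[1]=?,scc[2]=?,scc[3]=?,scc[4]=?,scc[5]=?,scc[6]=?,scc[7]=?,scc[8]=?)
step 2: low=(low[0]=0,low[1]=1,low[2]=?,low[3]=2,low[4]=?,low[5]=?,low[6]=?,low[7]=?,low[8]=?); scc=(scc[0]=0,scc[1]=?,scc[2]=?,scc[3]=1,scc[4]=?,scc[5]=?,scc[6]=?,scc[7]=?,scc[8]=?)
step 3: low=(low[0]=0,low[1]=1,low[2]=?,low[3]=2,low[4]=?,low[5]=?,low[6]=?,low[7]=?,low[8]=?); scc=(scc[0]=0,scc[1]=2,scc[2]=?,scc[3]=1,scc[4]=?,scc[5]=?,scc[6]=?,scc[7]=?,scc[8]=?)
step 4: low=(low[0]=0,low[1]=1,low[2]=3,low[3]=2,low[4]=?,low[5]=4,low[6]=?,low[7]=?,low[8]=?); scc=(scc[0]=0,scc[1]=2,scc[2]=?,scc[3]=1,scc[4]=?,scc[5]=3,scc[6]=?,scc[7]=?,scc[8]=?)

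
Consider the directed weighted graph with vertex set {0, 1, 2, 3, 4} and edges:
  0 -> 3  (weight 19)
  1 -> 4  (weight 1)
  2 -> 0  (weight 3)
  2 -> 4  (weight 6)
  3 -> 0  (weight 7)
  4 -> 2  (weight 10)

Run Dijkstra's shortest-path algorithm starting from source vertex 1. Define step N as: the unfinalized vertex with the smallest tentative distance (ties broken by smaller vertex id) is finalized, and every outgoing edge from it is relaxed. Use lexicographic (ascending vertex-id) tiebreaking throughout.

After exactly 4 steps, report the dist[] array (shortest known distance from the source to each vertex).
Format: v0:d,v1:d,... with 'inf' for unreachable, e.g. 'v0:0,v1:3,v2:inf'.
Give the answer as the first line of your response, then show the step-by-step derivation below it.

v0:14,v1:0,v2:11,v3:33,v4:1

step 1: dist = v0:inf,v1:0,v2:inf,v3:inf,v4:1
step 2: dist = v0:inf,v1:0,v2:11,v3:inf,v4:1
step 3: dist = v0:14,v1:0,v2:11,v3:inf,v4:1
step 4: dist = v0:14,v1:0,v2:11,v3:33,v4:1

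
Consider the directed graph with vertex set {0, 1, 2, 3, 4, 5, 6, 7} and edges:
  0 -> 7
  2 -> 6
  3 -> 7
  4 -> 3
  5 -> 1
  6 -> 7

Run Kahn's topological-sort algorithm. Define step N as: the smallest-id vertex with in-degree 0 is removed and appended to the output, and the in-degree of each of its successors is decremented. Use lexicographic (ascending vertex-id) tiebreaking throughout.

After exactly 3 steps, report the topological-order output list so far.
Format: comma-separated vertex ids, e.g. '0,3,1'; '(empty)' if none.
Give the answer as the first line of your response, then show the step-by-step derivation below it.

0,2,4

step 1: output 0; order=[0]; indeg=(0,1,0,1,0,0,1,2)
step 2: output 2; order=[0,2]; indeg=(0,1,0,1,0,0,0,2)
step 3: output 4; order=[0,2,4]; indeg=(0,1,0,0,0,0,0,2)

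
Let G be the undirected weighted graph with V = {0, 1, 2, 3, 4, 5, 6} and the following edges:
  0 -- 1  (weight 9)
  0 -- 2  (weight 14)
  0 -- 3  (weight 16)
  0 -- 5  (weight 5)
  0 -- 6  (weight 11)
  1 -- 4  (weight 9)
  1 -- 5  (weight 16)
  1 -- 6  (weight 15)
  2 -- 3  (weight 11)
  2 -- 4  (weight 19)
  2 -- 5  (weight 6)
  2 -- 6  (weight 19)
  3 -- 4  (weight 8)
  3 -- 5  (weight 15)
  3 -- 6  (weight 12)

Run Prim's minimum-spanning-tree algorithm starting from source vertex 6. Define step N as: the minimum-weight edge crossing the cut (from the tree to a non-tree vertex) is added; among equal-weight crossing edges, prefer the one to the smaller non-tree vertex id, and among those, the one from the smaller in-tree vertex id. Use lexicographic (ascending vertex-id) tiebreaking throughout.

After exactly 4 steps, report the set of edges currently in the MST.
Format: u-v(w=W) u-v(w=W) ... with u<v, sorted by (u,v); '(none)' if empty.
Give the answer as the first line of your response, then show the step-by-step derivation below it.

0-1(w=9) 0-5(w=5) 0-6(w=11) 2-5(w=6)

step 1: add edge 0-6 (w=11); MST = {0-6(w=11)}
step 2: add edge 0-5 (w=5); MST = {0-5(w=5) 0-6(w=11)}
step 3: add edge 2-5 (w=6); MST = {0-5(w=5) 0-6(w=11) 2-5(w=6)}
step 4: add edge 0-1 (w=9); MST = {0-1(w=9) 0-5(w=5) 0-6(w=11) 2-5(w=6)}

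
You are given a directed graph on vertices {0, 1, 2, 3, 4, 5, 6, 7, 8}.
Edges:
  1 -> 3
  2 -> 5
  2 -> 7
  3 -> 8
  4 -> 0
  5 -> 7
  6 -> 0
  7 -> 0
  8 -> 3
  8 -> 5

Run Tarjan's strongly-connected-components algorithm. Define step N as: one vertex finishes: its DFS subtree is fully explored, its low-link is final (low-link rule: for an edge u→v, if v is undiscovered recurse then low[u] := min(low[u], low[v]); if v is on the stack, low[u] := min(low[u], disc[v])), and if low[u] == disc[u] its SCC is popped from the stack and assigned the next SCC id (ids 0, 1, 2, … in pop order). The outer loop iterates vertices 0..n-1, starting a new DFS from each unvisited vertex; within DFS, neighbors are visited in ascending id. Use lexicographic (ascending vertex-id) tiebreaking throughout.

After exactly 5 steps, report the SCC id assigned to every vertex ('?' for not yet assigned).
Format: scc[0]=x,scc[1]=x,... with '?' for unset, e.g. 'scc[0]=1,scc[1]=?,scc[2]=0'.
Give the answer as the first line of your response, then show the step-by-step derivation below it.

scc[0]=0,scc[1]=?,scc[2]=?,scc[3]=3,scc[4]=?,scc[5]=2,scc[6]=?,scc[7]=1,scc[8]=3

step 1: low=(low[0]=0,low[1]=?,low[2]=?,low[3]=?,low[4]=?,low[5]=?,low[6]=?,low[7]=?,low[8]=?); scc=(scc[0]=0,scc[1]=?,scc[2]=?,scc[3]=?,scc[4]=?,scc[5]=?,scc[6]=?,scc[7]=?,scc[8]=?)
step 2: low=(low[0]=0,low[1]=1,low[2]=?,low[3]=2,low[4]=?,low[5]=4,low[6]=?,low[7]=5,low[8]=2); scc=(scc[0]=0,scc[1]=?,scc[2]=?,scc[3]=?,scc[4]=?,scc[5]=?,scc[6]=?,scc[7]=1,scc[8]=?)
step 3: low=(low[0]=0,low[1]=1,low[2]=?,low[3]=2,low[4]=?,low[5]=4,low[6]=?,low[7]=5,low[8]=2); scc=(scc[0]=0,scc[1]=?,scc[2]=?,scc[3]=?,scc[4]=?,scc[5]=2,scc[6]=?,scc[7]=1,scc[8]=?)
step 4: low=(low[0]=0,low[1]=1,low[2]=?,low[3]=2,low[4]=?,low[5]=4,low[6]=?,low[7]=5,low[8]=2); scc=(scc[0]=0,scc[1]=?,scc[2]=?,scc[3]=?,scc[4]=?,scc[5]=2,scc[6]=?,scc[7]=1,scc[8]=?)
step 5: low=(low[0]=0,low[1]=1,low[2]=?,low[3]=2,low[4]=?,low[5]=4,low[6]=?,low[7]=5,low[8]=2); scc=(scc[0]=0,scc[1]=?,scc[2]=?,scc[3]=3,scc[4]=?,scc[5]=2,scc[6]=?,scc[7]=1,scc[8]=3)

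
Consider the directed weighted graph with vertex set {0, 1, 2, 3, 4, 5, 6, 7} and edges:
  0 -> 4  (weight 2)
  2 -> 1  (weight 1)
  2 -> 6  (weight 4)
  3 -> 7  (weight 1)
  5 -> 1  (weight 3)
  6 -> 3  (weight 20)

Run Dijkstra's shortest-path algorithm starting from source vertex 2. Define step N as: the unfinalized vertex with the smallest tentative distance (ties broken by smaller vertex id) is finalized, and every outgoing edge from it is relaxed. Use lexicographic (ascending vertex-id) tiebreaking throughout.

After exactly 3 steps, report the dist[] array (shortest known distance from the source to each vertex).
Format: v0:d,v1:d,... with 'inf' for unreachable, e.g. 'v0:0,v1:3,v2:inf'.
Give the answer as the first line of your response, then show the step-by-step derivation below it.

v0:inf,v1:1,v2:0,v3:24,v4:inf,v5:inf,v6:4,v7:inf

step 1: dist = v0:inf,v1:1,v2:0,v3:inf,v4:inf,v5:inf,v6:4,v7:inf
step 2: dist = v0:inf,v1:1,v2:0,v3:inf,v4:inf,v5:inf,v6:4,v7:inf
step 3: dist = v0:inf,v1:1,v2:0,v3:24,v4:inf,v5:inf,v6:4,v7:inf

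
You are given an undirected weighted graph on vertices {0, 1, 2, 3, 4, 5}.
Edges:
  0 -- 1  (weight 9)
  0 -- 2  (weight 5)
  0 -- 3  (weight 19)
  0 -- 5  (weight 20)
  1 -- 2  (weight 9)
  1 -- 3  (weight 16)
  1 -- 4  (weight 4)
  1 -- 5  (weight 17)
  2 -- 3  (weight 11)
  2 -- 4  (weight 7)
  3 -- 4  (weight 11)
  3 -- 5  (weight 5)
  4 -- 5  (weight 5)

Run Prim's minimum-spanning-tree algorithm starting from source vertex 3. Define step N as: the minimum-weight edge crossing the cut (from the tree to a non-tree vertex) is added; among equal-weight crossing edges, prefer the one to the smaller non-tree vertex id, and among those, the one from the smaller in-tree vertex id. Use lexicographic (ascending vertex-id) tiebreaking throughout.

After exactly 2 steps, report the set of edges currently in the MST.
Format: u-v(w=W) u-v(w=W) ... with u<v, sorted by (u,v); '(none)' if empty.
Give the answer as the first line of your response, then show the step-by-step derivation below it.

3-5(w=5) 4-5(w=5)

step 1: add edge 3-5 (w=5); MST = {3-5(w=5)}
step 2: add edge 4-5 (w=5); MST = {3-5(w=5) 4-5(w=5)}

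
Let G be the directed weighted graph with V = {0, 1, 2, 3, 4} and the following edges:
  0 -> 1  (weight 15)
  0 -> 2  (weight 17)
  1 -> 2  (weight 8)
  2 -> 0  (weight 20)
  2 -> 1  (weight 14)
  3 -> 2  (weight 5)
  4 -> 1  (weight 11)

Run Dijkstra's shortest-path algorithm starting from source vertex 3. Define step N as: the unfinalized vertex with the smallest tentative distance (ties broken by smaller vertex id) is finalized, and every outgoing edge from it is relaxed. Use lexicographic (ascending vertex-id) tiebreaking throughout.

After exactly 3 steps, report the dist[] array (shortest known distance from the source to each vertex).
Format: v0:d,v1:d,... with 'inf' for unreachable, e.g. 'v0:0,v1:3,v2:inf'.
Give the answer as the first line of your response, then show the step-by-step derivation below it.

v0:25,v1:19,v2:5,v3:0,v4:inf

step 1: dist = v0:inf,v1:inf,v2:5,v3:0,v4:inf
step 2: dist = v0:25,v1:19,v2:5,v3:0,v4:inf
step 3: dist = v0:25,v1:19,v2:5,v3:0,v4:inf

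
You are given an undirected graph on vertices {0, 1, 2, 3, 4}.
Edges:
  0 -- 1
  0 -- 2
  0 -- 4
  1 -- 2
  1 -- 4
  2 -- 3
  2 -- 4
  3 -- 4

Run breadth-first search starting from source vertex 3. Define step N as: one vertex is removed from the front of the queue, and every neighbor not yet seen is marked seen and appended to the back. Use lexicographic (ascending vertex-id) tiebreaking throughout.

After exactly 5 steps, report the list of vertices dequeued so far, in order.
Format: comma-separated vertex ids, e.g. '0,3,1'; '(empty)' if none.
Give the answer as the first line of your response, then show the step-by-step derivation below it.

3,2,4,0,1

step 1: dequeue 3; queue=[2,4]; order=3
step 2: dequeue 2; queue=[4,0,1]; order=3,2
step 3: dequeue 4; queue=[0,1]; order=3,2,4
step 4: dequeue 0; queue=[1]; order=3,2,4,0
step 5: dequeue 1; queue=[(empty)]; order=3,2,4,0,1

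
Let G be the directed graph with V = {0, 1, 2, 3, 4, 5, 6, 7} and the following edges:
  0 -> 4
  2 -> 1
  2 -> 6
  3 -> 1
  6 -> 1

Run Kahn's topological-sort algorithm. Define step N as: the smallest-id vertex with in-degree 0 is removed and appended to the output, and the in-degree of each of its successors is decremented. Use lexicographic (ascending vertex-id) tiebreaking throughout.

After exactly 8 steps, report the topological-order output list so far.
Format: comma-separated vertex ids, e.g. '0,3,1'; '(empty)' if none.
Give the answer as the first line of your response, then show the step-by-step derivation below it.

0,2,3,4,5,6,1,7

step 1: output 0; order=[0]; indeg=(0,3,0,0,0,0,1,0)
step 2: output 2; order=[0,2]; indeg=(0,2,0,0,0,0,0,0)
step 3: output 3; order=[0,2,3]; indeg=(0,1,0,0,0,0,0,0)
step 4: output 4; order=[0,2,3,4]; indeg=(0,1,0,0,0,0,0,0)
step 5: output 5; order=[0,2,3,4,5]; indeg=(0,1,0,0,0,0,0,0)
step 6: output 6; order=[0,2,3,4,5,6]; indeg=(0,0,0,0,0,0,0,0)
step 7: output 1; order=[0,2,3,4,5,6,1]; indeg=(0,0,0,0,0,0,0,0)
step 8: output 7; order=[0,2,3,4,5,6,1,7]; indeg=(0,0,0,0,0,0,0,0)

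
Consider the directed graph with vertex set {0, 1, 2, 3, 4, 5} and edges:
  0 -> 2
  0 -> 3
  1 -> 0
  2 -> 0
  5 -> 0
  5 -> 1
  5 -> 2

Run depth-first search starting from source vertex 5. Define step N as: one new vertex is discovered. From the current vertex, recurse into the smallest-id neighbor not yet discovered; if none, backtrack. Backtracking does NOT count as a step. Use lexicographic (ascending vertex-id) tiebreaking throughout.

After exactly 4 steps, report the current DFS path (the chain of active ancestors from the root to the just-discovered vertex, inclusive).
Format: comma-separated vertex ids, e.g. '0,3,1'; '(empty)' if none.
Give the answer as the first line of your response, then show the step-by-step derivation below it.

5,0,3

step 1: discover 5; path=5; order=5
step 2: discover 0; path=5>0; order=5,0
step 3: discover 2; path=5>0>2; order=5,0,2
step 4: discover 3; path=5>0>3; order=5,0,2,3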